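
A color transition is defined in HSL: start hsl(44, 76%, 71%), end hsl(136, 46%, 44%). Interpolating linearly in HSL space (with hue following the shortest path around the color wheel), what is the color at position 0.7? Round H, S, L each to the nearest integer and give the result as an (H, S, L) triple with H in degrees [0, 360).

(108, 55, 52)

Hue arc: Δh = 136 − 44 = 92° (|Δh| ≤ 180, already the shorter path).
H = 44 + 0.7 × (92) = 108.4 → 108°
S = 76 + 0.7 × (46 − 76) = 55 → 55%
L = 71 + 0.7 × (44 − 71) = 52.1 → 52%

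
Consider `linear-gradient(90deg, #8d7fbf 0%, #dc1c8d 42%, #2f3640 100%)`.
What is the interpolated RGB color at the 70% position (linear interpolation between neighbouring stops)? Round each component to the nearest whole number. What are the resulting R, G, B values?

(136, 41, 104)

70% lies between the 42% and 100% stops, so the local fraction is t = (70 − 42)/(100 − 42) = 28/58 ≈ 0.4828.
#dc1c8d → (220, 28, 141); #2f3640 → (47, 54, 64).
R = 220 + 0.4828 × (47 − 220) = 136.476 → 136
G = 28 + 0.4828 × (54 − 28) = 40.553 → 41
B = 141 + 0.4828 × (64 − 141) = 103.824 → 104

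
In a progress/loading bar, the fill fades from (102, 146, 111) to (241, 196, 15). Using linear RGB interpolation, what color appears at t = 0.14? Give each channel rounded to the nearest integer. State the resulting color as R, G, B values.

(121, 153, 98)

R = 102 + 0.14 × (241 − 102) = 102 + 0.14 × 139 = 121.46 → 121
G = 146 + 0.14 × (196 − 146) = 146 + 0.14 × 50 = 153 → 153
B = 111 + 0.14 × (15 − 111) = 111 + 0.14 × -96 = 97.56 → 98
So the blended color is (121, 153, 98), about #799962.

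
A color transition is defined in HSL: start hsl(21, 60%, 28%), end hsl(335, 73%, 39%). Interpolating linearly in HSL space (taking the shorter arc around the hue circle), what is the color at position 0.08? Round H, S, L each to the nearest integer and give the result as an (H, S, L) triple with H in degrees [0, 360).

(17, 61, 29)

Hue: 335 − 21 = 314°, but |314| > 180 so the shorter arc goes the other way: Δh = 314 − 360 = -46°.
H = 21 + 0.08 × (-46) = 17.32 → 17°
S = 60 + 0.08 × (73 − 60) = 61.04 → 61%
L = 28 + 0.08 × (39 − 28) = 28.88 → 29%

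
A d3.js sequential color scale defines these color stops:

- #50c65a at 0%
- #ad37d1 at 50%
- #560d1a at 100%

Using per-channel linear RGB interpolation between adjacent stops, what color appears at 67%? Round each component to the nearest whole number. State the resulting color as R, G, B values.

(143, 41, 147)

67% lies between the 50% and 100% stops, so the local fraction is t = (67 − 50)/(100 − 50) = 17/50 ≈ 0.34.
#ad37d1 → (173, 55, 209); #560d1a → (86, 13, 26).
R = 173 + 0.34 × (86 − 173) = 143.42 → 143
G = 55 + 0.34 × (13 − 55) = 40.72 → 41
B = 209 + 0.34 × (26 − 209) = 146.78 → 147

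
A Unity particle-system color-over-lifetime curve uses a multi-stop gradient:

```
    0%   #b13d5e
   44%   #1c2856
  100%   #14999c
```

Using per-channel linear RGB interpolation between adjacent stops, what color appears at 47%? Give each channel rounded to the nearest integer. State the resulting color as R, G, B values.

(28, 46, 90)

47% lies between the 44% and 100% stops, so the local fraction is t = (47 − 44)/(100 − 44) = 3/56 ≈ 0.0536.
#1c2856 → (28, 40, 86); #14999c → (20, 153, 156).
R = 28 + 0.0536 × (20 − 28) = 27.571 → 28
G = 40 + 0.0536 × (153 − 40) = 46.057 → 46
B = 86 + 0.0536 × (156 − 86) = 89.752 → 90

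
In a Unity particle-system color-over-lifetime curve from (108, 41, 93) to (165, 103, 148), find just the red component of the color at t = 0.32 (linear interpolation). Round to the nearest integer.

R = 108 + 0.32 × (165 − 108) = 126.24 → 126

126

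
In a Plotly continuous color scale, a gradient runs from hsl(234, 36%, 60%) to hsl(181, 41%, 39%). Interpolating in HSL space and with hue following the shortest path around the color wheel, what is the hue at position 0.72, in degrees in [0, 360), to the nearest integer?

196

Hue arc: Δh = 181 − 234 = -53° (|Δh| ≤ 180, already the shorter path).
H = 234 + 0.72 × (-53) = 195.84 → 196°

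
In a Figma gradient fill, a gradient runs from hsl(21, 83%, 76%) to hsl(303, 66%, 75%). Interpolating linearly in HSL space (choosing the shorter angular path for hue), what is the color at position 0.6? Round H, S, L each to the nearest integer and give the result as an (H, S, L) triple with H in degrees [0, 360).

Hue: 303 − 21 = 282°, but |282| > 180 so the shorter arc goes the other way: Δh = 282 − 360 = -78°.
H = 21 + 0.6 × (-78) = -25.8 → -26 → -26 mod 360 = 334°
S = 83 + 0.6 × (66 − 83) = 72.8 → 73%
L = 76 + 0.6 × (75 − 76) = 75.4 → 75%

(334, 73, 75)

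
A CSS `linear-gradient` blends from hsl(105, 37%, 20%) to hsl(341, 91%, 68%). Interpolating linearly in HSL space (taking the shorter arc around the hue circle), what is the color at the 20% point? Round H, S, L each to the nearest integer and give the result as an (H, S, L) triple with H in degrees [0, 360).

Hue: 341 − 105 = 236°, but |236| > 180 so the shorter arc goes the other way: Δh = 236 − 360 = -124°.
H = 105 + 0.2 × (-124) = 80.2 → 80°
S = 37 + 0.2 × (91 − 37) = 47.8 → 48%
L = 20 + 0.2 × (68 − 20) = 29.6 → 30%

(80, 48, 30)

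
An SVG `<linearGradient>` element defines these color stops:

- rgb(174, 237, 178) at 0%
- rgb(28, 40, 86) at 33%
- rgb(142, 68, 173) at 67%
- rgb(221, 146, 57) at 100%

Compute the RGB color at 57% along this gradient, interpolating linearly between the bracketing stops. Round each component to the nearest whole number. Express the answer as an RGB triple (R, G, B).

(108, 60, 147)

57% lies between the 33% and 67% stops, so the local fraction is t = (57 − 33)/(67 − 33) = 24/34 ≈ 0.7059.
R = 28 + 0.7059 × (142 − 28) = 108.473 → 108
G = 40 + 0.7059 × (68 − 40) = 59.765 → 60
B = 86 + 0.7059 × (173 − 86) = 147.413 → 147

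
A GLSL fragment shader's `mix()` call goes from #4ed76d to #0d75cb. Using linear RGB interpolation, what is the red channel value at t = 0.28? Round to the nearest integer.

60

R₁ = 78 (from #4ed76d), R₂ = 13 (from #0d75cb).
R = 78 + 0.28 × (13 − 78) = 59.8 → 60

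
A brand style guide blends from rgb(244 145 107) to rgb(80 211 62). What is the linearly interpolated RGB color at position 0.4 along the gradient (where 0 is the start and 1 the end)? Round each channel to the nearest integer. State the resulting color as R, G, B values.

(178, 171, 89)

R = 244 + 0.4 × (80 − 244) = 244 + 0.4 × -164 = 178.4 → 178
G = 145 + 0.4 × (211 − 145) = 145 + 0.4 × 66 = 171.4 → 171
B = 107 + 0.4 × (62 − 107) = 107 + 0.4 × -45 = 89 → 89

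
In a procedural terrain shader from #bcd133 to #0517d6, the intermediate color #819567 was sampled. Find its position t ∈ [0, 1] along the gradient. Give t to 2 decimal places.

Invert the lerp on the G channel (largest span, 186): t = (149 − 209) / (23 − 209) = -60/-186 = 0.32258.
Check on R: (129 − 188)/(5 − 188) = 0.3224 ✓

0.32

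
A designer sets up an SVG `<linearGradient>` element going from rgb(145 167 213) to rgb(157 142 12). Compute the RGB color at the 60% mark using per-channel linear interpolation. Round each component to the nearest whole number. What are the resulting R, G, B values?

(152, 152, 92)

60% corresponds to t = 0.6.
R = 145 + 0.6 × (157 − 145) = 145 + 0.6 × 12 = 152.2 → 152
G = 167 + 0.6 × (142 − 167) = 167 + 0.6 × -25 = 152 → 152
B = 213 + 0.6 × (12 − 213) = 213 + 0.6 × -201 = 92.4 → 92
So the blended color is (152, 152, 92), about #98985c.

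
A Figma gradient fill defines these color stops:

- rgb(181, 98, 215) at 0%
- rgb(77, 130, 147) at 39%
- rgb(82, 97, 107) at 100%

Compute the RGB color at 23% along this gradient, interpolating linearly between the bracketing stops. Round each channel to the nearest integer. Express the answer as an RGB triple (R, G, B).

23% lies between the 0% and 39% stops, so the local fraction is t = (23 − 0)/(39 − 0) = 23/39 ≈ 0.5897.
R = 181 + 0.5897 × (77 − 181) = 119.671 → 120
G = 98 + 0.5897 × (130 − 98) = 116.87 → 117
B = 215 + 0.5897 × (147 − 215) = 174.9 → 175

(120, 117, 175)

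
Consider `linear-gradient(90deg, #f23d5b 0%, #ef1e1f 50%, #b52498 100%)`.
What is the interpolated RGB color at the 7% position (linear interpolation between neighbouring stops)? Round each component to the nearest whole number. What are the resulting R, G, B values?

(242, 57, 83)

7% lies between the 0% and 50% stops, so the local fraction is t = (7 − 0)/(50 − 0) = 7/50 ≈ 0.14.
#f23d5b → (242, 61, 91); #ef1e1f → (239, 30, 31).
R = 242 + 0.14 × (239 − 242) = 241.58 → 242
G = 61 + 0.14 × (30 − 61) = 56.66 → 57
B = 91 + 0.14 × (31 − 91) = 82.6 → 83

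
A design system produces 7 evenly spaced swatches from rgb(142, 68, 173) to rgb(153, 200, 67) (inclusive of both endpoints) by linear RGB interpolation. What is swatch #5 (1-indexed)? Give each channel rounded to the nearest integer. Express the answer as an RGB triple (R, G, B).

With 7 swatches and endpoints inclusive, swatch 5 sits at t = (5 − 1)/(7 − 1) = 4/6 ≈ 0.6667.
R = 142 + 0.6667 × (153 − 142) = 149.334 → 149
G = 68 + 0.6667 × (200 − 68) = 156.004 → 156
B = 173 + 0.6667 × (67 − 173) = 102.33 → 102

(149, 156, 102)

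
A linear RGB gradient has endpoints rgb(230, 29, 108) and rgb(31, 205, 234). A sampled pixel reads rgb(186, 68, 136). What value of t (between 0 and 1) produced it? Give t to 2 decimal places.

Invert the lerp on the R channel (largest span, 199): t = (186 − 230) / (31 − 230) = -44/-199 = 0.22111.
Check on G: (68 − 29)/(205 − 29) = 0.2216 ✓

0.22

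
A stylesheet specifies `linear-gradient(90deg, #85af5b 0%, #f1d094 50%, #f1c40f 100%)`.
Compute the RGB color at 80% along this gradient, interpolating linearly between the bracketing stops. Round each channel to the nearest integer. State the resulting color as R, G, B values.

80% lies between the 50% and 100% stops, so the local fraction is t = (80 − 50)/(100 − 50) = 30/50 ≈ 0.6.
#f1d094 → (241, 208, 148); #f1c40f → (241, 196, 15).
R = 241 + 0.6 × (241 − 241) = 241 → 241
G = 208 + 0.6 × (196 − 208) = 200.8 → 201
B = 148 + 0.6 × (15 − 148) = 68.2 → 68

(241, 201, 68)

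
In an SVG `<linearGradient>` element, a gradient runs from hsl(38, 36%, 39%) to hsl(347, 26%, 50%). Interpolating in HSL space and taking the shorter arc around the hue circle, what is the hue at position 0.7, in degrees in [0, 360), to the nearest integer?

2

Hue: 347 − 38 = 309°, but |309| > 180 so the shorter arc goes the other way: Δh = 309 − 360 = -51°.
H = 38 + 0.7 × (-51) = 2.3 → 2°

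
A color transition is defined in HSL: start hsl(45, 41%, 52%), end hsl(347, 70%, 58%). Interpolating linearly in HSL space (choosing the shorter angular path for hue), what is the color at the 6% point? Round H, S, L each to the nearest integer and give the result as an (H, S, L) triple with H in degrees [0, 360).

(42, 43, 52)

Hue: 347 − 45 = 302°, but |302| > 180 so the shorter arc goes the other way: Δh = 302 − 360 = -58°.
H = 45 + 0.06 × (-58) = 41.52 → 42°
S = 41 + 0.06 × (70 − 41) = 42.74 → 43%
L = 52 + 0.06 × (58 − 52) = 52.36 → 52%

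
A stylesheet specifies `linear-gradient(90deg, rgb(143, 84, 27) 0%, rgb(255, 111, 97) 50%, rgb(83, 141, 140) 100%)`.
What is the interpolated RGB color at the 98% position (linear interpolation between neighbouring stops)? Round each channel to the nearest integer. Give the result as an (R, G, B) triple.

(90, 140, 138)

98% lies between the 50% and 100% stops, so the local fraction is t = (98 − 50)/(100 − 50) = 48/50 ≈ 0.96.
R = 255 + 0.96 × (83 − 255) = 89.88 → 90
G = 111 + 0.96 × (141 − 111) = 139.8 → 140
B = 97 + 0.96 × (140 − 97) = 138.28 → 138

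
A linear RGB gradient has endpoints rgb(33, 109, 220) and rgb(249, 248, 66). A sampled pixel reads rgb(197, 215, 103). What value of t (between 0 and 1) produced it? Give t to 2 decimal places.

Invert the lerp on the R channel (largest span, 216): t = (197 − 33) / (249 − 33) = 164/216 = 0.75926.
Check on G: (215 − 109)/(248 − 109) = 0.7626 ✓

0.76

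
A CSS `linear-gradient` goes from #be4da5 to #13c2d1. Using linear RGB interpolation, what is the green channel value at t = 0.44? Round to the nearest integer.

G₁ = 77 (from #be4da5), G₂ = 194 (from #13c2d1).
G = 77 + 0.44 × (194 − 77) = 128.48 → 128

128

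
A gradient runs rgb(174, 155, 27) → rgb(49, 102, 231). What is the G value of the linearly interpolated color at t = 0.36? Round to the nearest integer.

G = 155 + 0.36 × (102 − 155) = 135.92 → 136

136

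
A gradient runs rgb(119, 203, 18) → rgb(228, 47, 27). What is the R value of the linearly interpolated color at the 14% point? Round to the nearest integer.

R = 119 + 0.14 × (228 − 119) = 134.26 → 134

134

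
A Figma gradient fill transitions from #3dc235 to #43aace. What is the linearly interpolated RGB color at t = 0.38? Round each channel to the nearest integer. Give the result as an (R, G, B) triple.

#3dc235 → (61, 194, 53); #43aace → (67, 170, 206).
R = 61 + 0.38 × (67 − 61) = 61 + 0.38 × 6 = 63.28 → 63
G = 194 + 0.38 × (170 − 194) = 194 + 0.38 × -24 = 184.88 → 185
B = 53 + 0.38 × (206 − 53) = 53 + 0.38 × 153 = 111.14 → 111
So the blended color is (63, 185, 111), about #3fb96f.

(63, 185, 111)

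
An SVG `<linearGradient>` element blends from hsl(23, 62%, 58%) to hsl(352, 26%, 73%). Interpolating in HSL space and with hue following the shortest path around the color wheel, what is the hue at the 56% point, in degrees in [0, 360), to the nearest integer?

6

Hue: 352 − 23 = 329°, but |329| > 180 so the shorter arc goes the other way: Δh = 329 − 360 = -31°.
H = 23 + 0.56 × (-31) = 5.64 → 6°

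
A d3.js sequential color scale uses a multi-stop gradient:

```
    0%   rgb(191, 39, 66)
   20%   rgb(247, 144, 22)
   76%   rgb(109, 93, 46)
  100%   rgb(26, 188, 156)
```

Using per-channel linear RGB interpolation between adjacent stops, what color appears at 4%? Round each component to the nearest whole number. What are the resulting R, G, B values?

4% lies between the 0% and 20% stops, so the local fraction is t = (4 − 0)/(20 − 0) = 4/20 ≈ 0.2.
R = 191 + 0.2 × (247 − 191) = 202.2 → 202
G = 39 + 0.2 × (144 − 39) = 60 → 60
B = 66 + 0.2 × (22 − 66) = 57.2 → 57

(202, 60, 57)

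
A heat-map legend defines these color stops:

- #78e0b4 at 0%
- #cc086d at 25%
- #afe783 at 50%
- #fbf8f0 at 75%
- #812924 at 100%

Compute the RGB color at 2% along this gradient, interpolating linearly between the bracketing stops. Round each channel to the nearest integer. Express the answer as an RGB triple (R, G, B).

2% lies between the 0% and 25% stops, so the local fraction is t = (2 − 0)/(25 − 0) = 2/25 ≈ 0.08.
#78e0b4 → (120, 224, 180); #cc086d → (204, 8, 109).
R = 120 + 0.08 × (204 − 120) = 126.72 → 127
G = 224 + 0.08 × (8 − 224) = 206.72 → 207
B = 180 + 0.08 × (109 − 180) = 174.32 → 174

(127, 207, 174)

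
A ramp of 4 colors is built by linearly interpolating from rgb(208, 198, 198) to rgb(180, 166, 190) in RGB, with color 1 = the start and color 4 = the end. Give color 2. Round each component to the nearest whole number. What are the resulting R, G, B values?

(199, 187, 195)

With 4 swatches and endpoints inclusive, swatch 2 sits at t = (2 − 1)/(4 − 1) = 1/3 ≈ 0.3333.
R = 208 + 0.3333 × (180 − 208) = 198.668 → 199
G = 198 + 0.3333 × (166 − 198) = 187.334 → 187
B = 198 + 0.3333 × (190 − 198) = 195.334 → 195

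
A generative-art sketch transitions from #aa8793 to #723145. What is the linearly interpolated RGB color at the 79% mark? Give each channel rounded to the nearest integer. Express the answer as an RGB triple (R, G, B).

(126, 67, 85)

#aa8793 → (170, 135, 147); #723145 → (114, 49, 69).
79% corresponds to t = 0.79.
R = 170 + 0.79 × (114 − 170) = 170 + 0.79 × -56 = 125.76 → 126
G = 135 + 0.79 × (49 − 135) = 135 + 0.79 × -86 = 67.06 → 67
B = 147 + 0.79 × (69 − 147) = 147 + 0.79 × -78 = 85.38 → 85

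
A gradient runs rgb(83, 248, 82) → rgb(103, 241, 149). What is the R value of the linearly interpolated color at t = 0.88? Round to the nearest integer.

101

R = 83 + 0.88 × (103 − 83) = 100.6 → 101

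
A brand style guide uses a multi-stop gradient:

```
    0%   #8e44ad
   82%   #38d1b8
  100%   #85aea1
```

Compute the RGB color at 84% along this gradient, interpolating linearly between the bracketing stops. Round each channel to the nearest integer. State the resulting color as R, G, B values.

84% lies between the 82% and 100% stops, so the local fraction is t = (84 − 82)/(100 − 82) = 2/18 ≈ 0.1111.
#38d1b8 → (56, 209, 184); #85aea1 → (133, 174, 161).
R = 56 + 0.1111 × (133 − 56) = 64.555 → 65
G = 209 + 0.1111 × (174 − 209) = 205.112 → 205
B = 184 + 0.1111 × (161 − 184) = 181.445 → 181

(65, 205, 181)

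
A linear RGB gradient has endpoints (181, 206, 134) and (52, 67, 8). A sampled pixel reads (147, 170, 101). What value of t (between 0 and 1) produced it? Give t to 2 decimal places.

0.26

Invert the lerp on the G channel (largest span, 139): t = (170 − 206) / (67 − 206) = -36/-139 = 0.25899.
Check on R: (147 − 181)/(52 − 181) = 0.2636 ✓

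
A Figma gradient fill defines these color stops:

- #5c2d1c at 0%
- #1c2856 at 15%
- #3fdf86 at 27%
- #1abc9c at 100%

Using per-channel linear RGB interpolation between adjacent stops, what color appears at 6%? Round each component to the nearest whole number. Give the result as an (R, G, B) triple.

6% lies between the 0% and 15% stops, so the local fraction is t = (6 − 0)/(15 − 0) = 6/15 ≈ 0.4.
#5c2d1c → (92, 45, 28); #1c2856 → (28, 40, 86).
R = 92 + 0.4 × (28 − 92) = 66.4 → 66
G = 45 + 0.4 × (40 − 45) = 43 → 43
B = 28 + 0.4 × (86 − 28) = 51.2 → 51

(66, 43, 51)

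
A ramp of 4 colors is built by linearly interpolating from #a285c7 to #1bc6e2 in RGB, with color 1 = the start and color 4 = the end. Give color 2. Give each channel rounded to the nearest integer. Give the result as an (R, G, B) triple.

(117, 155, 208)

With 4 swatches and endpoints inclusive, swatch 2 sits at t = (2 − 1)/(4 − 1) = 1/3 ≈ 0.3333.
#a285c7 → (162, 133, 199); #1bc6e2 → (27, 198, 226).
R = 162 + 0.3333 × (27 − 162) = 117.005 → 117
G = 133 + 0.3333 × (198 − 133) = 154.665 → 155
B = 199 + 0.3333 × (226 − 199) = 207.999 → 208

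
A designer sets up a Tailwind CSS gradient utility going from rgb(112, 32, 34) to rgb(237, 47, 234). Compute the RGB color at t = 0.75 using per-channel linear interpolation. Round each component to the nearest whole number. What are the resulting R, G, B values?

(206, 43, 184)

R = 112 + 0.75 × (237 − 112) = 112 + 0.75 × 125 = 205.75 → 206
G = 32 + 0.75 × (47 − 32) = 32 + 0.75 × 15 = 43.25 → 43
B = 34 + 0.75 × (234 − 34) = 34 + 0.75 × 200 = 184 → 184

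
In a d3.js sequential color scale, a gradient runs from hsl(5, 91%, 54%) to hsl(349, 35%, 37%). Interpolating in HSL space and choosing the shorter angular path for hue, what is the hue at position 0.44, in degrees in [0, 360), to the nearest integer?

Hue: 349 − 5 = 344°, but |344| > 180 so the shorter arc goes the other way: Δh = 344 − 360 = -16°.
H = 5 + 0.44 × (-16) = -2.04 → -2 → -2 mod 360 = 358°

358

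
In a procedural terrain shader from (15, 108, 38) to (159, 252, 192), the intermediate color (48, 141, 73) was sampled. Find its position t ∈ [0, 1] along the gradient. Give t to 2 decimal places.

0.23

Invert the lerp on the B channel (largest span, 154): t = (73 − 38) / (192 − 38) = 35/154 = 0.22727.
Check on R: (48 − 15)/(159 − 15) = 0.2292 ✓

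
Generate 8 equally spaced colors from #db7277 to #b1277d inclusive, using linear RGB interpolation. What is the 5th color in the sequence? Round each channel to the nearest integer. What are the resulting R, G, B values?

With 8 swatches and endpoints inclusive, swatch 5 sits at t = (5 − 1)/(8 − 1) = 4/7 ≈ 0.5714.
#db7277 → (219, 114, 119); #b1277d → (177, 39, 125).
R = 219 + 0.5714 × (177 − 219) = 195.001 → 195
G = 114 + 0.5714 × (39 − 114) = 71.145 → 71
B = 119 + 0.5714 × (125 − 119) = 122.428 → 122

(195, 71, 122)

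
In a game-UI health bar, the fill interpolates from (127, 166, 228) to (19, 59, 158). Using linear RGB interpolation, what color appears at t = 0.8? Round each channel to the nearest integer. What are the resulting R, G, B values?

(41, 80, 172)

R = 127 + 0.8 × (19 − 127) = 127 + 0.8 × -108 = 40.6 → 41
G = 166 + 0.8 × (59 − 166) = 166 + 0.8 × -107 = 80.4 → 80
B = 228 + 0.8 × (158 − 228) = 228 + 0.8 × -70 = 172 → 172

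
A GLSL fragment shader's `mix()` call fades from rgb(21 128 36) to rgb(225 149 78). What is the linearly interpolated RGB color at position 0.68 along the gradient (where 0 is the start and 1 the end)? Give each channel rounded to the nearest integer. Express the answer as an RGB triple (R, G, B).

R = 21 + 0.68 × (225 − 21) = 21 + 0.68 × 204 = 159.72 → 160
G = 128 + 0.68 × (149 − 128) = 128 + 0.68 × 21 = 142.28 → 142
B = 36 + 0.68 × (78 − 36) = 36 + 0.68 × 42 = 64.56 → 65
So the blended color is (160, 142, 65), about #a08e41.

(160, 142, 65)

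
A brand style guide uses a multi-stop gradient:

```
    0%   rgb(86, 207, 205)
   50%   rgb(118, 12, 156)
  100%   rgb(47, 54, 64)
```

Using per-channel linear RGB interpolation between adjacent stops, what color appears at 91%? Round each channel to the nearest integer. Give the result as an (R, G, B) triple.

91% lies between the 50% and 100% stops, so the local fraction is t = (91 − 50)/(100 − 50) = 41/50 ≈ 0.82.
R = 118 + 0.82 × (47 − 118) = 59.78 → 60
G = 12 + 0.82 × (54 − 12) = 46.44 → 46
B = 156 + 0.82 × (64 − 156) = 80.56 → 81

(60, 46, 81)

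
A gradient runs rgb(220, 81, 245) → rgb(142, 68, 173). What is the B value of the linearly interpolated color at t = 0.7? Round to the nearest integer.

195

B = 245 + 0.7 × (173 − 245) = 194.6 → 195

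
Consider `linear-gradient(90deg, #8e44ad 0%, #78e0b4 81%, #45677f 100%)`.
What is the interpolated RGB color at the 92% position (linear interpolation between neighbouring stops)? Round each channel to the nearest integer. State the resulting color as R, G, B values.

92% lies between the 81% and 100% stops, so the local fraction is t = (92 − 81)/(100 − 81) = 11/19 ≈ 0.5789.
#78e0b4 → (120, 224, 180); #45677f → (69, 103, 127).
R = 120 + 0.5789 × (69 − 120) = 90.476 → 90
G = 224 + 0.5789 × (103 − 224) = 153.953 → 154
B = 180 + 0.5789 × (127 − 180) = 149.318 → 149

(90, 154, 149)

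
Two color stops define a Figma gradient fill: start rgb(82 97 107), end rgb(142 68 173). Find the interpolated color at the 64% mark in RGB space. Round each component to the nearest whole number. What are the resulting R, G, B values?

64% corresponds to t = 0.64.
R = 82 + 0.64 × (142 − 82) = 82 + 0.64 × 60 = 120.4 → 120
G = 97 + 0.64 × (68 − 97) = 97 + 0.64 × -29 = 78.44 → 78
B = 107 + 0.64 × (173 − 107) = 107 + 0.64 × 66 = 149.24 → 149

(120, 78, 149)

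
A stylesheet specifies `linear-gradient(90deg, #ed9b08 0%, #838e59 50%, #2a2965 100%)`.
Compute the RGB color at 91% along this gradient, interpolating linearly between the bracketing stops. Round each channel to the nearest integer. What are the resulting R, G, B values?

(58, 59, 99)

91% lies between the 50% and 100% stops, so the local fraction is t = (91 − 50)/(100 − 50) = 41/50 ≈ 0.82.
#838e59 → (131, 142, 89); #2a2965 → (42, 41, 101).
R = 131 + 0.82 × (42 − 131) = 58.02 → 58
G = 142 + 0.82 × (41 − 142) = 59.18 → 59
B = 89 + 0.82 × (101 − 89) = 98.84 → 99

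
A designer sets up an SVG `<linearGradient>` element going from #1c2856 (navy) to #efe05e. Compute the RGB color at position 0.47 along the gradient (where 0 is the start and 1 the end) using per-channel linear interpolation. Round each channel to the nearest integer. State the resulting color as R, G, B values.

(127, 126, 90)

#1c2856 → (28, 40, 86); #efe05e → (239, 224, 94).
R = 28 + 0.47 × (239 − 28) = 28 + 0.47 × 211 = 127.17 → 127
G = 40 + 0.47 × (224 − 40) = 40 + 0.47 × 184 = 126.48 → 126
B = 86 + 0.47 × (94 − 86) = 86 + 0.47 × 8 = 89.76 → 90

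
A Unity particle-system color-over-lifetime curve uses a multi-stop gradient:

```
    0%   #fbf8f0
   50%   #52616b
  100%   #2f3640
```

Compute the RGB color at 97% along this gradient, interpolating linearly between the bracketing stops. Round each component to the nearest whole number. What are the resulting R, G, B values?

97% lies between the 50% and 100% stops, so the local fraction is t = (97 − 50)/(100 − 50) = 47/50 ≈ 0.94.
#52616b → (82, 97, 107); #2f3640 → (47, 54, 64).
R = 82 + 0.94 × (47 − 82) = 49.1 → 49
G = 97 + 0.94 × (54 − 97) = 56.58 → 57
B = 107 + 0.94 × (64 − 107) = 66.58 → 67

(49, 57, 67)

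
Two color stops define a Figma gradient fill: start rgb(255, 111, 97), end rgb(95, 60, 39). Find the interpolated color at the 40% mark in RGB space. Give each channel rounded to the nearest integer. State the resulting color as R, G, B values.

(191, 91, 74)

40% corresponds to t = 0.4.
R = 255 + 0.4 × (95 − 255) = 255 + 0.4 × -160 = 191 → 191
G = 111 + 0.4 × (60 − 111) = 111 + 0.4 × -51 = 90.6 → 91
B = 97 + 0.4 × (39 − 97) = 97 + 0.4 × -58 = 73.8 → 74
So the blended color is (191, 91, 74), about #bf5b4a.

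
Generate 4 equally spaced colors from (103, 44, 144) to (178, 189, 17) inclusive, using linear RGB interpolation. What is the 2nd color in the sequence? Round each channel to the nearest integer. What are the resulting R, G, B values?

With 4 swatches and endpoints inclusive, swatch 2 sits at t = (2 − 1)/(4 − 1) = 1/3 ≈ 0.3333.
R = 103 + 0.3333 × (178 − 103) = 127.998 → 128
G = 44 + 0.3333 × (189 − 44) = 92.328 → 92
B = 144 + 0.3333 × (17 − 144) = 101.671 → 102

(128, 92, 102)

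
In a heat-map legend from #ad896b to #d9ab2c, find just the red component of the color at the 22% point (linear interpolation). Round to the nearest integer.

183

R₁ = 173 (from #ad896b), R₂ = 217 (from #d9ab2c).
R = 173 + 0.22 × (217 − 173) = 182.68 → 183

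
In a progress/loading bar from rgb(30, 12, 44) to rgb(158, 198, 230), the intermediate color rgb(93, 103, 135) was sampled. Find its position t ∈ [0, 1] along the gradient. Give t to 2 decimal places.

0.49

Invert the lerp on the G channel (largest span, 186): t = (103 − 12) / (198 − 12) = 91/186 = 0.48925.
Check on R: (93 − 30)/(158 − 30) = 0.4922 ✓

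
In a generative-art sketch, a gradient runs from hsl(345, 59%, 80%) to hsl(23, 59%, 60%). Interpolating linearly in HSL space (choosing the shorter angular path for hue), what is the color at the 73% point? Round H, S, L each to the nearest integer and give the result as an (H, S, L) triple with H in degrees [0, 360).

(13, 59, 65)

Hue: 23 − 345 = -322°, but |-322| > 180 so the shorter arc goes the other way: Δh = -322 + 360 = 38°.
H = 345 + 0.73 × (38) = 372.74 → 373 → 373 mod 360 = 13°
S = 59 + 0.73 × (59 − 59) = 59 → 59%
L = 80 + 0.73 × (60 − 80) = 65.4 → 65%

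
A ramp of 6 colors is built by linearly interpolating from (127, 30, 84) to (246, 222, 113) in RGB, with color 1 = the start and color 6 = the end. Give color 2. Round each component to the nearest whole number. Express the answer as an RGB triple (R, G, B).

(151, 68, 90)

With 6 swatches and endpoints inclusive, swatch 2 sits at t = (2 − 1)/(6 − 1) = 1/5 ≈ 0.2.
R = 127 + 0.2 × (246 − 127) = 150.8 → 151
G = 30 + 0.2 × (222 − 30) = 68.4 → 68
B = 84 + 0.2 × (113 − 84) = 89.8 → 90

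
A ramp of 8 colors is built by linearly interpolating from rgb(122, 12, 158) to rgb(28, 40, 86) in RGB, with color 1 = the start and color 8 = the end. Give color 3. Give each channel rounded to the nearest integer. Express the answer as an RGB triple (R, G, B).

With 8 swatches and endpoints inclusive, swatch 3 sits at t = (3 − 1)/(8 − 1) = 2/7 ≈ 0.2857.
R = 122 + 0.2857 × (28 − 122) = 95.144 → 95
G = 12 + 0.2857 × (40 − 12) = 20 → 20
B = 158 + 0.2857 × (86 − 158) = 137.43 → 137

(95, 20, 137)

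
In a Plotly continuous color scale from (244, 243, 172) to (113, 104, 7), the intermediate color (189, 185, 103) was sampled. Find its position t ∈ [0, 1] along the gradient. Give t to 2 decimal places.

0.42

Invert the lerp on the B channel (largest span, 165): t = (103 − 172) / (7 − 172) = -69/-165 = 0.41818.
Check on R: (189 − 244)/(113 − 244) = 0.4198 ✓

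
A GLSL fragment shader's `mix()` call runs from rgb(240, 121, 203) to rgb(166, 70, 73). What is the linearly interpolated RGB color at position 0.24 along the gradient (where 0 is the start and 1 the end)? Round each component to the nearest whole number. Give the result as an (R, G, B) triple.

R = 240 + 0.24 × (166 − 240) = 240 + 0.24 × -74 = 222.24 → 222
G = 121 + 0.24 × (70 − 121) = 121 + 0.24 × -51 = 108.76 → 109
B = 203 + 0.24 × (73 − 203) = 203 + 0.24 × -130 = 171.8 → 172

(222, 109, 172)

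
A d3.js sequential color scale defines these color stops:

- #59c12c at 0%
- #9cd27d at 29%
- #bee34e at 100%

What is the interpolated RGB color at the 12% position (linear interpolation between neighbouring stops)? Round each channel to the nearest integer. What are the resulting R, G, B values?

12% lies between the 0% and 29% stops, so the local fraction is t = (12 − 0)/(29 − 0) = 12/29 ≈ 0.4138.
#59c12c → (89, 193, 44); #9cd27d → (156, 210, 125).
R = 89 + 0.4138 × (156 − 89) = 116.725 → 117
G = 193 + 0.4138 × (210 − 193) = 200.035 → 200
B = 44 + 0.4138 × (125 − 44) = 77.518 → 78

(117, 200, 78)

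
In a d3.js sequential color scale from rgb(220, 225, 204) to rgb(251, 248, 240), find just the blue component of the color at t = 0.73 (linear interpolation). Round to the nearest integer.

B = 204 + 0.73 × (240 − 204) = 230.28 → 230

230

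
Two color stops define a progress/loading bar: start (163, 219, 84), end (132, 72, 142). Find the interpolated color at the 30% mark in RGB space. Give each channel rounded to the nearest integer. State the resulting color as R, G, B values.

30% corresponds to t = 0.3.
R = 163 + 0.3 × (132 − 163) = 163 + 0.3 × -31 = 153.7 → 154
G = 219 + 0.3 × (72 − 219) = 219 + 0.3 × -147 = 174.9 → 175
B = 84 + 0.3 × (142 − 84) = 84 + 0.3 × 58 = 101.4 → 101
So the blended color is (154, 175, 101), about #9aaf65.

(154, 175, 101)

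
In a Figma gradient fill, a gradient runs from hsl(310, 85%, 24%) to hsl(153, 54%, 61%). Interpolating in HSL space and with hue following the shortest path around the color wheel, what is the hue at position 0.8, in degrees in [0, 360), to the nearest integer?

Hue arc: Δh = 153 − 310 = -157° (|Δh| ≤ 180, already the shorter path).
H = 310 + 0.8 × (-157) = 184.4 → 184°

184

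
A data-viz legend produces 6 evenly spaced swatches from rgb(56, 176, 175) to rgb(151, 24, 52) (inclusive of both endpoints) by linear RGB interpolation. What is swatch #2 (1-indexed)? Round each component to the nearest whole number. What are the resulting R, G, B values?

(75, 146, 150)

With 6 swatches and endpoints inclusive, swatch 2 sits at t = (2 − 1)/(6 − 1) = 1/5 ≈ 0.2.
R = 56 + 0.2 × (151 − 56) = 75 → 75
G = 176 + 0.2 × (24 − 176) = 145.6 → 146
B = 175 + 0.2 × (52 − 175) = 150.4 → 150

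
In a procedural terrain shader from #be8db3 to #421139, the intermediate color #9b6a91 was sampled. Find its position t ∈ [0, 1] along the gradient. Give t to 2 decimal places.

Invert the lerp on the R channel (largest span, 124): t = (155 − 190) / (66 − 190) = -35/-124 = 0.28226.
Check on G: (106 − 141)/(17 − 141) = 0.2823 ✓

0.28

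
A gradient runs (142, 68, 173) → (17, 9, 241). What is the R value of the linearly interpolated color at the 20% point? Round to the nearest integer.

117

R = 142 + 0.2 × (17 − 142) = 117 → 117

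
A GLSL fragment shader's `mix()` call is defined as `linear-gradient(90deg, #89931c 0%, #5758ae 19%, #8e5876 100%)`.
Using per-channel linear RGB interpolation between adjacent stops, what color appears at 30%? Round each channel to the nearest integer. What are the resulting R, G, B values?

30% lies between the 19% and 100% stops, so the local fraction is t = (30 − 19)/(100 − 19) = 11/81 ≈ 0.1358.
#5758ae → (87, 88, 174); #8e5876 → (142, 88, 118).
R = 87 + 0.1358 × (142 − 87) = 94.469 → 94
G = 88 + 0.1358 × (88 − 88) = 88 → 88
B = 174 + 0.1358 × (118 − 174) = 166.395 → 166

(94, 88, 166)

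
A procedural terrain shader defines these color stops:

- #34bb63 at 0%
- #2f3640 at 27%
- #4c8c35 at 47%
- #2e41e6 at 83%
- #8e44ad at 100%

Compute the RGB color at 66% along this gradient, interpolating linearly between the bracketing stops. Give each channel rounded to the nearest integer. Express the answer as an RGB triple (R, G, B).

(60, 100, 146)

66% lies between the 47% and 83% stops, so the local fraction is t = (66 − 47)/(83 − 47) = 19/36 ≈ 0.5278.
#4c8c35 → (76, 140, 53); #2e41e6 → (46, 65, 230).
R = 76 + 0.5278 × (46 − 76) = 60.166 → 60
G = 140 + 0.5278 × (65 − 140) = 100.415 → 100
B = 53 + 0.5278 × (230 − 53) = 146.421 → 146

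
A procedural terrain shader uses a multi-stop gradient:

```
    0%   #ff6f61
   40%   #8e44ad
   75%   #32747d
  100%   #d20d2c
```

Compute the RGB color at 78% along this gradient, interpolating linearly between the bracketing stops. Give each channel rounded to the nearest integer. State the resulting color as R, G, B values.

78% lies between the 75% and 100% stops, so the local fraction is t = (78 − 75)/(100 − 75) = 3/25 ≈ 0.12.
#32747d → (50, 116, 125); #d20d2c → (210, 13, 44).
R = 50 + 0.12 × (210 − 50) = 69.2 → 69
G = 116 + 0.12 × (13 − 116) = 103.64 → 104
B = 125 + 0.12 × (44 − 125) = 115.28 → 115

(69, 104, 115)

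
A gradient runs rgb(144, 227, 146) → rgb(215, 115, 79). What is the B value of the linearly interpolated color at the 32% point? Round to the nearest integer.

125

B = 146 + 0.32 × (79 − 146) = 124.56 → 125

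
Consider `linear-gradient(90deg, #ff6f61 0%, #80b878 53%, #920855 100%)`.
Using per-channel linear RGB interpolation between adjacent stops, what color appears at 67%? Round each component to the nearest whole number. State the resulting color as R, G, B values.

(133, 132, 110)

67% lies between the 53% and 100% stops, so the local fraction is t = (67 − 53)/(100 − 53) = 14/47 ≈ 0.2979.
#80b878 → (128, 184, 120); #920855 → (146, 8, 85).
R = 128 + 0.2979 × (146 − 128) = 133.362 → 133
G = 184 + 0.2979 × (8 − 184) = 131.57 → 132
B = 120 + 0.2979 × (85 − 120) = 109.573 → 110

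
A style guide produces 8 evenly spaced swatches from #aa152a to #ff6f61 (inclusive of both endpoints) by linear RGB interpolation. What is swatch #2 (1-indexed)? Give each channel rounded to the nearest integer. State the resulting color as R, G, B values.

(182, 34, 50)

With 8 swatches and endpoints inclusive, swatch 2 sits at t = (2 − 1)/(8 − 1) = 1/7 ≈ 0.1429.
#aa152a → (170, 21, 42); #ff6f61 → (255, 111, 97).
R = 170 + 0.1429 × (255 − 170) = 182.147 → 182
G = 21 + 0.1429 × (111 − 21) = 33.861 → 34
B = 42 + 0.1429 × (97 − 42) = 49.859 → 50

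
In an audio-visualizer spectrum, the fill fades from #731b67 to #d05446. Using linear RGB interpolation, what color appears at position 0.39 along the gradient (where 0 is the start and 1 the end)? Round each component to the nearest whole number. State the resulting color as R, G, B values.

(151, 49, 90)

#731b67 → (115, 27, 103); #d05446 → (208, 84, 70).
R = 115 + 0.39 × (208 − 115) = 115 + 0.39 × 93 = 151.27 → 151
G = 27 + 0.39 × (84 − 27) = 27 + 0.39 × 57 = 49.23 → 49
B = 103 + 0.39 × (70 − 103) = 103 + 0.39 × -33 = 90.13 → 90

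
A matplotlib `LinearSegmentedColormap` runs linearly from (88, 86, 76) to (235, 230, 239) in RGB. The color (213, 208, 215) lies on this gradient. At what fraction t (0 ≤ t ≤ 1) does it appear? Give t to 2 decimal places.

Invert the lerp on the B channel (largest span, 163): t = (215 − 76) / (239 − 76) = 139/163 = 0.85276.
Check on R: (213 − 88)/(235 − 88) = 0.8503 ✓

0.85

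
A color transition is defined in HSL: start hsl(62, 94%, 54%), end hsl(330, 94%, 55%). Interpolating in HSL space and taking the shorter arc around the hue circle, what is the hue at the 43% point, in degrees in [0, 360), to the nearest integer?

22

Hue: 330 − 62 = 268°, but |268| > 180 so the shorter arc goes the other way: Δh = 268 − 360 = -92°.
H = 62 + 0.43 × (-92) = 22.44 → 22°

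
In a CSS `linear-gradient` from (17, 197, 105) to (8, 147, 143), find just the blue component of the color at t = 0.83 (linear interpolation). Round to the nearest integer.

B = 105 + 0.83 × (143 − 105) = 136.54 → 137

137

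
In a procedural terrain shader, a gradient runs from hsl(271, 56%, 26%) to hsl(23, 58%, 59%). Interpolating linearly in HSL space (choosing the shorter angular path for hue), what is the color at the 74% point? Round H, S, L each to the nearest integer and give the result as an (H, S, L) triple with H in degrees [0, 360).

Hue: 23 − 271 = -248°, but |-248| > 180 so the shorter arc goes the other way: Δh = -248 + 360 = 112°.
H = 271 + 0.74 × (112) = 353.88 → 354°
S = 56 + 0.74 × (58 − 56) = 57.48 → 57%
L = 26 + 0.74 × (59 − 26) = 50.42 → 50%

(354, 57, 50)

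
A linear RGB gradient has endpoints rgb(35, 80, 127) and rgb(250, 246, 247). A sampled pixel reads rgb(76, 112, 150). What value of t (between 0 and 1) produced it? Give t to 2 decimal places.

0.19

Invert the lerp on the R channel (largest span, 215): t = (76 − 35) / (250 − 35) = 41/215 = 0.1907.
Check on G: (112 − 80)/(246 − 80) = 0.1928 ✓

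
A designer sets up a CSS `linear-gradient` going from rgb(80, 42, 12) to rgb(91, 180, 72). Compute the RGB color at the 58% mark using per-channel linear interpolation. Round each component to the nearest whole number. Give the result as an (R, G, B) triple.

58% corresponds to t = 0.58.
R = 80 + 0.58 × (91 − 80) = 80 + 0.58 × 11 = 86.38 → 86
G = 42 + 0.58 × (180 − 42) = 42 + 0.58 × 138 = 122.04 → 122
B = 12 + 0.58 × (72 − 12) = 12 + 0.58 × 60 = 46.8 → 47

(86, 122, 47)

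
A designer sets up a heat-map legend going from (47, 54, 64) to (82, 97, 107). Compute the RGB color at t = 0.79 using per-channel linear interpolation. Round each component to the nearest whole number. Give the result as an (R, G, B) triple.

R = 47 + 0.79 × (82 − 47) = 47 + 0.79 × 35 = 74.65 → 75
G = 54 + 0.79 × (97 − 54) = 54 + 0.79 × 43 = 87.97 → 88
B = 64 + 0.79 × (107 − 64) = 64 + 0.79 × 43 = 97.97 → 98
So the blended color is (75, 88, 98), about #4b5862.

(75, 88, 98)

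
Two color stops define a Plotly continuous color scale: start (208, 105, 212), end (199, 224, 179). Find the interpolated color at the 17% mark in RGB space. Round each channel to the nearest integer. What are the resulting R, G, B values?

17% corresponds to t = 0.17.
R = 208 + 0.17 × (199 − 208) = 208 + 0.17 × -9 = 206.47 → 206
G = 105 + 0.17 × (224 − 105) = 105 + 0.17 × 119 = 125.23 → 125
B = 212 + 0.17 × (179 − 212) = 212 + 0.17 × -33 = 206.39 → 206

(206, 125, 206)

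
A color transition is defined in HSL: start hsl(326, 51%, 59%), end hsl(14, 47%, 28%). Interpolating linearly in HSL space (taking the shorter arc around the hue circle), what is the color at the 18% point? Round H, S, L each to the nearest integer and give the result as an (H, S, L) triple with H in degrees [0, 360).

Hue: 14 − 326 = -312°, but |-312| > 180 so the shorter arc goes the other way: Δh = -312 + 360 = 48°.
H = 326 + 0.18 × (48) = 334.64 → 335°
S = 51 + 0.18 × (47 − 51) = 50.28 → 50%
L = 59 + 0.18 × (28 − 59) = 53.42 → 53%

(335, 50, 53)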